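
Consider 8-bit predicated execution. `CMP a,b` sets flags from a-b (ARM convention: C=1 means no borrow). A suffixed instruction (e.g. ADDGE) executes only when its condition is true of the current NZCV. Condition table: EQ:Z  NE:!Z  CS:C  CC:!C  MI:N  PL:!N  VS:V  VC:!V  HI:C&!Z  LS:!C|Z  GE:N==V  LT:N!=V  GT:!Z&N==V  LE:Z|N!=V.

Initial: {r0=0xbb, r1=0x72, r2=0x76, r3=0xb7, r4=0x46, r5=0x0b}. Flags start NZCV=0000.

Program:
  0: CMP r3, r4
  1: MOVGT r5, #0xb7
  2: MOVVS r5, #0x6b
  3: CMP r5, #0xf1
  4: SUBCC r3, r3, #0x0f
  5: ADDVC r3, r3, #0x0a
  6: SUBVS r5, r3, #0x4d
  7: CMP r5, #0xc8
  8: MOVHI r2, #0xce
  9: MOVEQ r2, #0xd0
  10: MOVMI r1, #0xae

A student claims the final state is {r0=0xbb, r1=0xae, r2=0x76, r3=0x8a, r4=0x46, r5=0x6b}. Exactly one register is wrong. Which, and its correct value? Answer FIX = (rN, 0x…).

0: ✓ CMP  NZCV=0011
1: · MOVGT
2: ✓ MOVVS  r5←0x6b
3: ✓ CMP  NZCV=0000
4: ✓ SUBCC  r3←0xa8
5: ✓ ADDVC  r3←0xb2
6: · SUBVS
7: ✓ CMP  NZCV=1001
8: · MOVHI
9: · MOVEQ
10: ✓ MOVMI  r1←0xae

FIX = (r3, 0xb2)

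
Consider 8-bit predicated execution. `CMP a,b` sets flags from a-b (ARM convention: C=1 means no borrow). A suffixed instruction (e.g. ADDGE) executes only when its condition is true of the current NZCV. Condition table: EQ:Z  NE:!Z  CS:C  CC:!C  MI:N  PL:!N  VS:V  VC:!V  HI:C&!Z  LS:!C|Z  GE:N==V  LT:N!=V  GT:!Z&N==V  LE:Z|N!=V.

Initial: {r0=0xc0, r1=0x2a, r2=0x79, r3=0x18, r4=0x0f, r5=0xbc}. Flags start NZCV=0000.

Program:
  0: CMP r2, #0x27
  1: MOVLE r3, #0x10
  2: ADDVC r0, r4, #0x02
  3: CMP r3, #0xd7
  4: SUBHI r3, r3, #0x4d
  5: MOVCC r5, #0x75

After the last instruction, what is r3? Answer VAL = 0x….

0: ✓ CMP  NZCV=0010
1: · MOVLE
2: ✓ ADDVC  r0←0x11
3: ✓ CMP  NZCV=0000
4: · SUBHI
5: ✓ MOVCC  r5←0x75

VAL = 0x18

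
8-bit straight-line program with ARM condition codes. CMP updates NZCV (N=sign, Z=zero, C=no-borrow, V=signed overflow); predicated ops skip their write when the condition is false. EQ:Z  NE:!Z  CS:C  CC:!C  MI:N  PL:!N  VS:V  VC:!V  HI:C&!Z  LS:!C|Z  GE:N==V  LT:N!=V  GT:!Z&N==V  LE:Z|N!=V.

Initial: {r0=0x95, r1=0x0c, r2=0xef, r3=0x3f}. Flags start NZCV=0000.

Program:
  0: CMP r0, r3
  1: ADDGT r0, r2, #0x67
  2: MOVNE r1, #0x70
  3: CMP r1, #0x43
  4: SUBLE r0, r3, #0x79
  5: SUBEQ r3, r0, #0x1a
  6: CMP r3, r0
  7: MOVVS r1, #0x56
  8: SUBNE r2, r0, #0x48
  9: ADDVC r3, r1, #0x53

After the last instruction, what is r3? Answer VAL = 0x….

[0] flags=0011 → (cmp)
[1] flags=0011 GT?F → skip
[2] flags=0011 NE?T → r1=0x70
[3] flags=0010 → (cmp)
[4] flags=0010 LE?F → skip
[5] flags=0010 EQ?F → skip
[6] flags=1001 → (cmp)
[7] flags=1001 VS?T → r1=0x56
[8] flags=1001 NE?T → r2=0x4d
[9] flags=1001 VC?F → skip

VAL = 0x3f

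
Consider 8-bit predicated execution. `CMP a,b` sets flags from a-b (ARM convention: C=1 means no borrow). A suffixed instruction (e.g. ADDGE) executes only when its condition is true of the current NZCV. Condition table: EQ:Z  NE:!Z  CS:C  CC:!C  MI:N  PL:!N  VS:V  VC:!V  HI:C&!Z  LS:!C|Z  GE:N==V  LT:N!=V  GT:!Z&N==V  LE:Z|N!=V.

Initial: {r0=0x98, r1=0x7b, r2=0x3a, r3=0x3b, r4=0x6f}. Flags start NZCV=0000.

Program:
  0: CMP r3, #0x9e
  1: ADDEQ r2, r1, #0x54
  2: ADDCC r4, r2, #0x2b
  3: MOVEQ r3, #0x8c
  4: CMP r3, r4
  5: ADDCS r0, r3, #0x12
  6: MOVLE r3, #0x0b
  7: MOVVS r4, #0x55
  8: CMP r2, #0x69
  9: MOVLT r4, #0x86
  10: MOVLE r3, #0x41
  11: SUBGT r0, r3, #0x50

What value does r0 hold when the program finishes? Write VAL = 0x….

VAL = 0x98

0: ✓ CMP  NZCV=1001
1: · ADDEQ
2: ✓ ADDCC  r4←0x65
3: · MOVEQ
4: ✓ CMP  NZCV=1000
5: · ADDCS
6: ✓ MOVLE  r3←0x0b
7: · MOVVS
8: ✓ CMP  NZCV=1000
9: ✓ MOVLT  r4←0x86
10: ✓ MOVLE  r3←0x41
11: · SUBGT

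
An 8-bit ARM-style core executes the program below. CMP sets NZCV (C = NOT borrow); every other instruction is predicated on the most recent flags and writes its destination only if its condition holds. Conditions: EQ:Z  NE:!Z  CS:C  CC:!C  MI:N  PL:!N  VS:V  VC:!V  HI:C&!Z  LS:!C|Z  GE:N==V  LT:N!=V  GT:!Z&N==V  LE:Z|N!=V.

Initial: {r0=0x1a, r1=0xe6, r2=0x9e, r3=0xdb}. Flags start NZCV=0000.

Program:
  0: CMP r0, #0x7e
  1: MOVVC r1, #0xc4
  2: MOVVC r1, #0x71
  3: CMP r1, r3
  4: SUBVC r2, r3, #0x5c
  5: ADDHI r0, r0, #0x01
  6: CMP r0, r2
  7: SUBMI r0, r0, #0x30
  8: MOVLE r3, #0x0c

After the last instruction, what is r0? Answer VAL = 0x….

VAL = 0x1a

0: ✓ CMP  NZCV=1000
1: ✓ MOVVC  r1←0xc4
2: ✓ MOVVC  r1←0x71
3: ✓ CMP  NZCV=1001
4: · SUBVC
5: · ADDHI
6: ✓ CMP  NZCV=0000
7: · SUBMI
8: · MOVLE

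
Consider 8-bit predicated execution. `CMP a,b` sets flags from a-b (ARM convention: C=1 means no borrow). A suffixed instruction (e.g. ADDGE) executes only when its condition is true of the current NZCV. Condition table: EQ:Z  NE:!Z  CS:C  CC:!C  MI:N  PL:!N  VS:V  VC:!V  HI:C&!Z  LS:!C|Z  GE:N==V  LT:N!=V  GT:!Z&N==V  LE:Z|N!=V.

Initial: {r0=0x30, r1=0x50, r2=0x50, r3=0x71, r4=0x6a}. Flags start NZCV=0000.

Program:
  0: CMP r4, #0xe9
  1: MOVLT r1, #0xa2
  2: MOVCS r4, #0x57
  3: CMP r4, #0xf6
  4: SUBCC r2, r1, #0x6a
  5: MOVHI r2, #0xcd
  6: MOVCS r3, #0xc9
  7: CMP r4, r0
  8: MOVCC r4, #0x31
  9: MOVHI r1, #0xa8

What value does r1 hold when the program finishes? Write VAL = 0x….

0: ✓ CMP  NZCV=1001
1: · MOVLT
2: · MOVCS
3: ✓ CMP  NZCV=0000
4: ✓ SUBCC  r2←0xe6
5: · MOVHI
6: · MOVCS
7: ✓ CMP  NZCV=0010
8: · MOVCC
9: ✓ MOVHI  r1←0xa8

VAL = 0xa8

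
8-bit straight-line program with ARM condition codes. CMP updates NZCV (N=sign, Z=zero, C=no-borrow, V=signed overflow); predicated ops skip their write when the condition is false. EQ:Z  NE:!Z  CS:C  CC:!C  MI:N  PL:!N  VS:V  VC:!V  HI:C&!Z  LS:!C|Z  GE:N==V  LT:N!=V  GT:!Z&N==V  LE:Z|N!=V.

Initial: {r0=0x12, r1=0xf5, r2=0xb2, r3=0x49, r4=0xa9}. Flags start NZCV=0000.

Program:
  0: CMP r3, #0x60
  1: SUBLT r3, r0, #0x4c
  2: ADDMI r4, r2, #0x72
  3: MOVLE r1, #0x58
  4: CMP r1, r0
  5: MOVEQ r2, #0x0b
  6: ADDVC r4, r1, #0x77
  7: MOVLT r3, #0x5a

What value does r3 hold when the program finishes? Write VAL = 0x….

VAL = 0xc6

0: ✓ CMP  NZCV=1000
1: ✓ SUBLT  r3←0xc6
2: ✓ ADDMI  r4←0x24
3: ✓ MOVLE  r1←0x58
4: ✓ CMP  NZCV=0010
5: · MOVEQ
6: ✓ ADDVC  r4←0xcf
7: · MOVLT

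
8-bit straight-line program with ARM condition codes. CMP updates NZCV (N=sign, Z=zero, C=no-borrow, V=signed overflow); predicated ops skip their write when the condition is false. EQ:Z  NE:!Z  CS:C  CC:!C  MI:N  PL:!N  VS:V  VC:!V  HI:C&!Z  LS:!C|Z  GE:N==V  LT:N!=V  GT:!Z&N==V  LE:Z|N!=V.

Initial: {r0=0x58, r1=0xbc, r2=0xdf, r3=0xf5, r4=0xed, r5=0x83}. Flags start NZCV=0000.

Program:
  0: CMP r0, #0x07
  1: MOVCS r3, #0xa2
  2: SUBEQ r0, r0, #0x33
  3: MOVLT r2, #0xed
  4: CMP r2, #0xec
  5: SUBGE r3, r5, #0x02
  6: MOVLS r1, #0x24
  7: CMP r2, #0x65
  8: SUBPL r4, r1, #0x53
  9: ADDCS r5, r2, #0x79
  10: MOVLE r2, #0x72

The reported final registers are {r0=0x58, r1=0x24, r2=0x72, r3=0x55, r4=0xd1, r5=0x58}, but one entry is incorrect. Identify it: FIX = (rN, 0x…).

[0] flags=0010 → (cmp)
[1] flags=0010 CS?T → r3=0xa2
[2] flags=0010 EQ?F → skip
[3] flags=0010 LT?F → skip
[4] flags=1000 → (cmp)
[5] flags=1000 GE?F → skip
[6] flags=1000 LS?T → r1=0x24
[7] flags=0011 → (cmp)
[8] flags=0011 PL?T → r4=0xd1
[9] flags=0011 CS?T → r5=0x58
[10] flags=0011 LE?T → r2=0x72

FIX = (r3, 0xa2)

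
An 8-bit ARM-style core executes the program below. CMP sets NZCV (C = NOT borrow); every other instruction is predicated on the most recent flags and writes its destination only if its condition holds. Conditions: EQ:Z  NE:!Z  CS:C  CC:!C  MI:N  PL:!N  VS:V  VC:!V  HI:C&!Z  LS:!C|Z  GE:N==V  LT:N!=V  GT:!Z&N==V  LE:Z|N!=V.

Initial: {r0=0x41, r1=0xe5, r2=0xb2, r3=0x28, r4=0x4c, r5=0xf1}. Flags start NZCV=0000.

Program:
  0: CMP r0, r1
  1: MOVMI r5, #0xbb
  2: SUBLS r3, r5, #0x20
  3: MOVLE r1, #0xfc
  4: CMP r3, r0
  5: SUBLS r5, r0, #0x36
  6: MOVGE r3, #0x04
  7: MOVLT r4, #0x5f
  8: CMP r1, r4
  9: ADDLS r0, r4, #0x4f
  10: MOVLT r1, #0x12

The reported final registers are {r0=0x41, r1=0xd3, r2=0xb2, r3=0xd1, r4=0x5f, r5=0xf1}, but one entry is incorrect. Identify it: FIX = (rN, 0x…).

[0] flags=0000 → (cmp)
[1] flags=0000 MI?F → skip
[2] flags=0000 LS?T → r3=0xd1
[3] flags=0000 LE?F → skip
[4] flags=1010 → (cmp)
[5] flags=1010 LS?F → skip
[6] flags=1010 GE?F → skip
[7] flags=1010 LT?T → r4=0x5f
[8] flags=1010 → (cmp)
[9] flags=1010 LS?F → skip
[10] flags=1010 LT?T → r1=0x12

FIX = (r1, 0x12)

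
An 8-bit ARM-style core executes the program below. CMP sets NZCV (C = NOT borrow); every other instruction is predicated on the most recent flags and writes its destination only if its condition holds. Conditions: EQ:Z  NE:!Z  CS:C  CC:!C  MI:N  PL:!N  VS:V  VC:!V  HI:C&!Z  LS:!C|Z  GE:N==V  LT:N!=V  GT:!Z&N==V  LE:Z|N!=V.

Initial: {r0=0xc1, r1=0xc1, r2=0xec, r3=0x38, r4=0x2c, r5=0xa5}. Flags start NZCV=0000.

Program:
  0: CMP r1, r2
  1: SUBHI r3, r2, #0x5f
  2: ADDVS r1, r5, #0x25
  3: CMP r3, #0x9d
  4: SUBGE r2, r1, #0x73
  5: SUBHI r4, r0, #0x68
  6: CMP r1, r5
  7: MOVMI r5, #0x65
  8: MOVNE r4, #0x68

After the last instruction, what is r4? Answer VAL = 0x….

[0] flags=1000 → (cmp)
[1] flags=1000 HI?F → skip
[2] flags=1000 VS?F → skip
[3] flags=1001 → (cmp)
[4] flags=1001 GE?T → r2=0x4e
[5] flags=1001 HI?F → skip
[6] flags=0010 → (cmp)
[7] flags=0010 MI?F → skip
[8] flags=0010 NE?T → r4=0x68

VAL = 0x68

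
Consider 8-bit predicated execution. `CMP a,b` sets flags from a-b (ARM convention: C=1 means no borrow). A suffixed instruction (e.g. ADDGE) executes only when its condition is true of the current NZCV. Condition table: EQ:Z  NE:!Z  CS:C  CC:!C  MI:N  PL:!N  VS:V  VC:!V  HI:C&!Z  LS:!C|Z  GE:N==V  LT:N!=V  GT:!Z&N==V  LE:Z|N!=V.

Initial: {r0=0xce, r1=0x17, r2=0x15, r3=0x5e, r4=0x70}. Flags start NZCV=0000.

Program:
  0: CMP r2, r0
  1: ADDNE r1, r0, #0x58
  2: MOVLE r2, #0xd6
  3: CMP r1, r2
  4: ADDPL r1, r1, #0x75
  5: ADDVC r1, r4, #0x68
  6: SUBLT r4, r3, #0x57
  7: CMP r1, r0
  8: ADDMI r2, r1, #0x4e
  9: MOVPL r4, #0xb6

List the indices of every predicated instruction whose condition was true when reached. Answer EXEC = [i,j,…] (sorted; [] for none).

EXEC = [1,4,5,9]

0: ✓ CMP  NZCV=0000
1: ✓ ADDNE  r1←0x26
2: · MOVLE
3: ✓ CMP  NZCV=0010
4: ✓ ADDPL  r1←0x9b
5: ✓ ADDVC  r1←0xd8
6: · SUBLT
7: ✓ CMP  NZCV=0010
8: · ADDMI
9: ✓ MOVPL  r4←0xb6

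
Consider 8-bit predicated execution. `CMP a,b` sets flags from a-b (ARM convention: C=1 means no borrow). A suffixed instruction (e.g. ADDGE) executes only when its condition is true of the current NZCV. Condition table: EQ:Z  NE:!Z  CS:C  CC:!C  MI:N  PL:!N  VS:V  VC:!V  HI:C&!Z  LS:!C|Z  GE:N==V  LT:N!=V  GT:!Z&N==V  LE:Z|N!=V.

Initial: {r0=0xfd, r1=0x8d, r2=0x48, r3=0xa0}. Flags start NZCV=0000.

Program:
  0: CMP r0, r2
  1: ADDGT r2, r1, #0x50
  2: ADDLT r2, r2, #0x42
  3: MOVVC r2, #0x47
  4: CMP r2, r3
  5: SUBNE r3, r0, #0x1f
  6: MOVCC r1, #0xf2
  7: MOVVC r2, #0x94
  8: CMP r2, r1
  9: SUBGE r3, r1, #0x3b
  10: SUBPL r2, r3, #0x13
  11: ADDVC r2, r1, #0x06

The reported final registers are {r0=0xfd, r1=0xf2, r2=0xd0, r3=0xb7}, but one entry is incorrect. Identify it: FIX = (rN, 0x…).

0: ✓ CMP  NZCV=1010
1: · ADDGT
2: ✓ ADDLT  r2←0x8a
3: ✓ MOVVC  r2←0x47
4: ✓ CMP  NZCV=1001
5: ✓ SUBNE  r3←0xde
6: ✓ MOVCC  r1←0xf2
7: · MOVVC
8: ✓ CMP  NZCV=0000
9: ✓ SUBGE  r3←0xb7
10: ✓ SUBPL  r2←0xa4
11: ✓ ADDVC  r2←0xf8

FIX = (r2, 0xf8)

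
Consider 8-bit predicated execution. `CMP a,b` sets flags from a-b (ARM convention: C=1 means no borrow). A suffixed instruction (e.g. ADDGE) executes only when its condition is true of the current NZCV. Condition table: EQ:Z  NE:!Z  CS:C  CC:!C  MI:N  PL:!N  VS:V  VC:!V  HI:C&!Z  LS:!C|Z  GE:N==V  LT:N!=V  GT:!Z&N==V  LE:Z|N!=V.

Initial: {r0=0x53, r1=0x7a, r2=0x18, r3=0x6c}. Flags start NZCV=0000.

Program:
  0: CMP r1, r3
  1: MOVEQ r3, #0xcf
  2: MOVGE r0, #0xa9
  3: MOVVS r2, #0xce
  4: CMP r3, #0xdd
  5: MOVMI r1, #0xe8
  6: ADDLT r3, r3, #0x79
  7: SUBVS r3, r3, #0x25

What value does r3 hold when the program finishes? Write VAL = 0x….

VAL = 0x47

0: ✓ CMP  NZCV=0010
1: · MOVEQ
2: ✓ MOVGE  r0←0xa9
3: · MOVVS
4: ✓ CMP  NZCV=1001
5: ✓ MOVMI  r1←0xe8
6: · ADDLT
7: ✓ SUBVS  r3←0x47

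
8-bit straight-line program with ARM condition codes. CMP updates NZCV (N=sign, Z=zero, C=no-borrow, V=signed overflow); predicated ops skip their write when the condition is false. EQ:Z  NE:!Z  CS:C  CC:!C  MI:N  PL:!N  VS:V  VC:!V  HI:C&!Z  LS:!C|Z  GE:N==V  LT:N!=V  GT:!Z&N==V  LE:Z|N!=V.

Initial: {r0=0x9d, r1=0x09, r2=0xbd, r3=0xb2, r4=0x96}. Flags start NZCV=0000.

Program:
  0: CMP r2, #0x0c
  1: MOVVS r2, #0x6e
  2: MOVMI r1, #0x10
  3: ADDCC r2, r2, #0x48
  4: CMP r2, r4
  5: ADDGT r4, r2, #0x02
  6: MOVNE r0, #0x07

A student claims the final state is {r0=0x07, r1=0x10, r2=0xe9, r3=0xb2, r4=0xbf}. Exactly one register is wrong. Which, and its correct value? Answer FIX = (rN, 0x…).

FIX = (r2, 0xbd)

0: ✓ CMP  NZCV=1010
1: · MOVVS
2: ✓ MOVMI  r1←0x10
3: · ADDCC
4: ✓ CMP  NZCV=0010
5: ✓ ADDGT  r4←0xbf
6: ✓ MOVNE  r0←0x07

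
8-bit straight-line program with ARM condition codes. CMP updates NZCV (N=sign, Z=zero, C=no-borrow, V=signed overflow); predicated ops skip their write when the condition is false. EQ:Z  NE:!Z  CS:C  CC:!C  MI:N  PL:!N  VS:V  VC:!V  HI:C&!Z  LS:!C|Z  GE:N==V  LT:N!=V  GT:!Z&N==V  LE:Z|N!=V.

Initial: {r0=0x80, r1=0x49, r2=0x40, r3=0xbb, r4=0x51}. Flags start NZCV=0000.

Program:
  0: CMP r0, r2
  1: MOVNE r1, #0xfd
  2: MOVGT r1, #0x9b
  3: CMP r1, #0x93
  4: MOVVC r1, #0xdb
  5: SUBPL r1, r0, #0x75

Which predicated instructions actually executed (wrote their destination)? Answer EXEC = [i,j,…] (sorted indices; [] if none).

[0] flags=0011 → (cmp)
[1] flags=0011 NE?T → r1=0xfd
[2] flags=0011 GT?F → skip
[3] flags=0010 → (cmp)
[4] flags=0010 VC?T → r1=0xdb
[5] flags=0010 PL?T → r1=0x0b

EXEC = [1,4,5]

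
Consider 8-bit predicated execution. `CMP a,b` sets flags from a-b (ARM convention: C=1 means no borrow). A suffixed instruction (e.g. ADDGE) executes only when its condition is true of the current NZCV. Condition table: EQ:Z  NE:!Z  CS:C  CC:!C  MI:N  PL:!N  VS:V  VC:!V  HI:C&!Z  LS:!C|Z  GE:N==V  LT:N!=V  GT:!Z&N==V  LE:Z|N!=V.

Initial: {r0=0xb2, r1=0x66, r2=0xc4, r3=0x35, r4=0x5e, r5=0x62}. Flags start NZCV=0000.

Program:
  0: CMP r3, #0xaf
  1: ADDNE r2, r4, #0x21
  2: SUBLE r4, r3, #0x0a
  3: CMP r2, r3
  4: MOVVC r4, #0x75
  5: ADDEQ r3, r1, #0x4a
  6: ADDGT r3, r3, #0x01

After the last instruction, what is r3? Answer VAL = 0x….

VAL = 0x36

0: ✓ CMP  NZCV=1001
1: ✓ ADDNE  r2←0x7f
2: · SUBLE
3: ✓ CMP  NZCV=0010
4: ✓ MOVVC  r4←0x75
5: · ADDEQ
6: ✓ ADDGT  r3←0x36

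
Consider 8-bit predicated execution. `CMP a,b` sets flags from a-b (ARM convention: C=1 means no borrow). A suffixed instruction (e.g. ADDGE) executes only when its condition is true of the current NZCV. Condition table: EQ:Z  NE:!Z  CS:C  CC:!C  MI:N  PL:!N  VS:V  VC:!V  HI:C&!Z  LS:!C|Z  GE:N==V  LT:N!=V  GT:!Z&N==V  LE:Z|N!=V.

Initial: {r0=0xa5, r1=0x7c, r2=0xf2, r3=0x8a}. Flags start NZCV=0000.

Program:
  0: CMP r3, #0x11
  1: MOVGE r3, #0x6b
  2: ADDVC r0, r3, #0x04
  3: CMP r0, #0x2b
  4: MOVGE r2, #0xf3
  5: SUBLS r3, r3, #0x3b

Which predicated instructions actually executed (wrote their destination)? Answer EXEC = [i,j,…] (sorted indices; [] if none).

EXEC = []

[0] flags=0011 → (cmp)
[1] flags=0011 GE?F → skip
[2] flags=0011 VC?F → skip
[3] flags=0011 → (cmp)
[4] flags=0011 GE?F → skip
[5] flags=0011 LS?F → skip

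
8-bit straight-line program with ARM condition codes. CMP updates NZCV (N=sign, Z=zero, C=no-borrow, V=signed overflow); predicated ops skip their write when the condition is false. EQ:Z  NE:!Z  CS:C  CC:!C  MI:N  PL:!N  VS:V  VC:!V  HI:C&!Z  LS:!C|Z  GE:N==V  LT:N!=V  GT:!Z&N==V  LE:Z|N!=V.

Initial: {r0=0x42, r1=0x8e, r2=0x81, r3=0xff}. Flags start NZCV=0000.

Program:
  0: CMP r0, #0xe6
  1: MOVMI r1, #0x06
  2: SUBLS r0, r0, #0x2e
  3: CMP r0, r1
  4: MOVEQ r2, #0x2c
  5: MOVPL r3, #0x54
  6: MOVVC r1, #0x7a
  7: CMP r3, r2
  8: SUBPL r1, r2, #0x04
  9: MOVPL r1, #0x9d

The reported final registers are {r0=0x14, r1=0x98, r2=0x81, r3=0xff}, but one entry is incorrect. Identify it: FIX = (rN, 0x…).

[0] flags=0000 → (cmp)
[1] flags=0000 MI?F → skip
[2] flags=0000 LS?T → r0=0x14
[3] flags=1001 → (cmp)
[4] flags=1001 EQ?F → skip
[5] flags=1001 PL?F → skip
[6] flags=1001 VC?F → skip
[7] flags=0010 → (cmp)
[8] flags=0010 PL?T → r1=0x7d
[9] flags=0010 PL?T → r1=0x9d

FIX = (r1, 0x9d)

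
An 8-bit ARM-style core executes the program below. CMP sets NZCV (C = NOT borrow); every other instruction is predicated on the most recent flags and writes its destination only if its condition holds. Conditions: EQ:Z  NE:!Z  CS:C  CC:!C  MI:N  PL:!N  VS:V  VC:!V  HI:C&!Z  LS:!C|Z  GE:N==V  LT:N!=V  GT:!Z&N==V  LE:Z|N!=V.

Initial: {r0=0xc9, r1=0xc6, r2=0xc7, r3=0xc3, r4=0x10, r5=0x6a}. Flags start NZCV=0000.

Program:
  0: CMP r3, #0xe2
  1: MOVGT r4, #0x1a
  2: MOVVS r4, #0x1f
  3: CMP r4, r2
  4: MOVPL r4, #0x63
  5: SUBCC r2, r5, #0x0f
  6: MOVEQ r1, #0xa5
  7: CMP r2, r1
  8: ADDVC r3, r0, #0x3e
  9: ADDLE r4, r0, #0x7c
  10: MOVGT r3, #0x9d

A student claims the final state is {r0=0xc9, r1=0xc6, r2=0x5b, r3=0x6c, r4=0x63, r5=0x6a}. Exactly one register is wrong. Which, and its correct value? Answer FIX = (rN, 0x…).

[0] flags=1000 → (cmp)
[1] flags=1000 GT?F → skip
[2] flags=1000 VS?F → skip
[3] flags=0000 → (cmp)
[4] flags=0000 PL?T → r4=0x63
[5] flags=0000 CC?T → r2=0x5b
[6] flags=0000 EQ?F → skip
[7] flags=1001 → (cmp)
[8] flags=1001 VC?F → skip
[9] flags=1001 LE?F → skip
[10] flags=1001 GT?T → r3=0x9d

FIX = (r3, 0x9d)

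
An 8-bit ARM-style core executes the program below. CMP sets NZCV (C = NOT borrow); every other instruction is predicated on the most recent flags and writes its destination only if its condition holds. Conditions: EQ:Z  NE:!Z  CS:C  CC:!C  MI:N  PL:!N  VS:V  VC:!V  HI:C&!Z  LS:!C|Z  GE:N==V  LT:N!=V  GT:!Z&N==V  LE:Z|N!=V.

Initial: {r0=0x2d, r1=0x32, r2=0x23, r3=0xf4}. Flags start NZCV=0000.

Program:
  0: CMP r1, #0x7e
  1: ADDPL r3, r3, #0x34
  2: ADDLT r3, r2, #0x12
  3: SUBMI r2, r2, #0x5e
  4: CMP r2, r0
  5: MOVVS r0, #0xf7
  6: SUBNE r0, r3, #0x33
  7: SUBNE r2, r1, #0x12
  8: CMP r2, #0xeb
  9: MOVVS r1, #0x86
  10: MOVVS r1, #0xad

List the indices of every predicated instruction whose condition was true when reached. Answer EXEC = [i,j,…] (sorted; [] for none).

0: ✓ CMP  NZCV=1000
1: · ADDPL
2: ✓ ADDLT  r3←0x35
3: ✓ SUBMI  r2←0xc5
4: ✓ CMP  NZCV=1010
5: · MOVVS
6: ✓ SUBNE  r0←0x02
7: ✓ SUBNE  r2←0x20
8: ✓ CMP  NZCV=0000
9: · MOVVS
10: · MOVVS

EXEC = [2,3,6,7]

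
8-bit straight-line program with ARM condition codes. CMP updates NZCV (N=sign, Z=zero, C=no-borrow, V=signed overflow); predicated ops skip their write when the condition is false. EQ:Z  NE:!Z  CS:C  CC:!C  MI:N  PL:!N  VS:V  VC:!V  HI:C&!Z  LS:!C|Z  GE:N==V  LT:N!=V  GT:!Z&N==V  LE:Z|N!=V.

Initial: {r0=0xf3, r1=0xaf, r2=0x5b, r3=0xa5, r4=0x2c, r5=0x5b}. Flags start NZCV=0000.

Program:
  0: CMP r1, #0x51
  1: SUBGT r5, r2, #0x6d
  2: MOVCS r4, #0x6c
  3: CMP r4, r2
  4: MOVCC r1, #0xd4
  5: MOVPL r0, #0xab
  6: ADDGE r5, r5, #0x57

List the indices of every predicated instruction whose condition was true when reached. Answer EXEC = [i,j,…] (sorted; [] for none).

EXEC = [2,5,6]

0: ✓ CMP  NZCV=0011
1: · SUBGT
2: ✓ MOVCS  r4←0x6c
3: ✓ CMP  NZCV=0010
4: · MOVCC
5: ✓ MOVPL  r0←0xab
6: ✓ ADDGE  r5←0xb2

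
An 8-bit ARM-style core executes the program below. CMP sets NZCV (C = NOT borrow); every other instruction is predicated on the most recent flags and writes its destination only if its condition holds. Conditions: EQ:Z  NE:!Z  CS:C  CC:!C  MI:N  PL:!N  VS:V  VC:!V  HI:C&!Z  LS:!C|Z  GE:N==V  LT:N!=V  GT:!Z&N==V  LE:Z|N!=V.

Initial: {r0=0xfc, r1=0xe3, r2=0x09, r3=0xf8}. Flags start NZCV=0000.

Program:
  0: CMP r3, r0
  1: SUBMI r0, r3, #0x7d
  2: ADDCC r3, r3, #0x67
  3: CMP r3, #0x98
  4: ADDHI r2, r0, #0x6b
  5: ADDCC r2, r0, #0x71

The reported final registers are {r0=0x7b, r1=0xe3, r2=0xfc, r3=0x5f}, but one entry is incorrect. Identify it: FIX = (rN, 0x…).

FIX = (r2, 0xec)

0: ✓ CMP  NZCV=1000
1: ✓ SUBMI  r0←0x7b
2: ✓ ADDCC  r3←0x5f
3: ✓ CMP  NZCV=1001
4: · ADDHI
5: ✓ ADDCC  r2←0xec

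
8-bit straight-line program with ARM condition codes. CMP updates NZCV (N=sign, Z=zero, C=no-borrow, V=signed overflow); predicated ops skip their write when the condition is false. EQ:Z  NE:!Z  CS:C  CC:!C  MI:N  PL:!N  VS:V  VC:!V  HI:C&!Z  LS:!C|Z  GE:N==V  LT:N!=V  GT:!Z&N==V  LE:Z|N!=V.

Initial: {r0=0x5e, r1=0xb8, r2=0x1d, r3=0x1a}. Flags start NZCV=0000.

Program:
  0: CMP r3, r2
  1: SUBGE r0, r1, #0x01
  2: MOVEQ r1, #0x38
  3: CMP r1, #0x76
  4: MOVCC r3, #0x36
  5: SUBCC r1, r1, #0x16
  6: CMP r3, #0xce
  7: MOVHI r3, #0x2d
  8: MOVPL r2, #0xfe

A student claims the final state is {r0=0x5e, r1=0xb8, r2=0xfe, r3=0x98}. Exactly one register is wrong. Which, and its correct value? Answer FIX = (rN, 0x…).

FIX = (r3, 0x1a)

[0] flags=1000 → (cmp)
[1] flags=1000 GE?F → skip
[2] flags=1000 EQ?F → skip
[3] flags=0011 → (cmp)
[4] flags=0011 CC?F → skip
[5] flags=0011 CC?F → skip
[6] flags=0000 → (cmp)
[7] flags=0000 HI?F → skip
[8] flags=0000 PL?T → r2=0xfe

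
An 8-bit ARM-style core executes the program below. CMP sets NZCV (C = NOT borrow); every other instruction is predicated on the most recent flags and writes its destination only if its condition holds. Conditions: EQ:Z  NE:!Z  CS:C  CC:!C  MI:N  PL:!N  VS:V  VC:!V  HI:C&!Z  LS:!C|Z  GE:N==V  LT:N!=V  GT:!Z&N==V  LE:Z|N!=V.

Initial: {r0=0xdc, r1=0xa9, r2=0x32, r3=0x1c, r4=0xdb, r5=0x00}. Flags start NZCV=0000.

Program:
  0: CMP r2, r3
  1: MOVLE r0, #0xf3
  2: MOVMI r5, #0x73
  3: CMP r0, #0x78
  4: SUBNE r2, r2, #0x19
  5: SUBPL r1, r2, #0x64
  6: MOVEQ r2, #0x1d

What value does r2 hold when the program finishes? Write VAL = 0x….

[0] flags=0010 → (cmp)
[1] flags=0010 LE?F → skip
[2] flags=0010 MI?F → skip
[3] flags=0011 → (cmp)
[4] flags=0011 NE?T → r2=0x19
[5] flags=0011 PL?T → r1=0xb5
[6] flags=0011 EQ?F → skip

VAL = 0x19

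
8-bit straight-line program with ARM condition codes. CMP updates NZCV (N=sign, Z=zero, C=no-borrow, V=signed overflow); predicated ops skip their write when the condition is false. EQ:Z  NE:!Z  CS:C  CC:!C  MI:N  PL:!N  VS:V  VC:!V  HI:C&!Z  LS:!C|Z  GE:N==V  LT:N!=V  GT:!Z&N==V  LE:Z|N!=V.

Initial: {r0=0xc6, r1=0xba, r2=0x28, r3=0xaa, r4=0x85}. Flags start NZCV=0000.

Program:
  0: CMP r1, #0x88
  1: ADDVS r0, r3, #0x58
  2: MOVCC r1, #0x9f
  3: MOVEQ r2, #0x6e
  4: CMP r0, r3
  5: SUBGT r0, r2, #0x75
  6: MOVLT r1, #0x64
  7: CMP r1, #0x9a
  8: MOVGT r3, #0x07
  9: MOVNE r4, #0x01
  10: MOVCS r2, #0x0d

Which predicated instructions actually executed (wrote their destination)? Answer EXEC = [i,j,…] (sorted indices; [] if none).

0: ✓ CMP  NZCV=0010
1: · ADDVS
2: · MOVCC
3: · MOVEQ
4: ✓ CMP  NZCV=0010
5: ✓ SUBGT  r0←0xb3
6: · MOVLT
7: ✓ CMP  NZCV=0010
8: ✓ MOVGT  r3←0x07
9: ✓ MOVNE  r4←0x01
10: ✓ MOVCS  r2←0x0d

EXEC = [5,8,9,10]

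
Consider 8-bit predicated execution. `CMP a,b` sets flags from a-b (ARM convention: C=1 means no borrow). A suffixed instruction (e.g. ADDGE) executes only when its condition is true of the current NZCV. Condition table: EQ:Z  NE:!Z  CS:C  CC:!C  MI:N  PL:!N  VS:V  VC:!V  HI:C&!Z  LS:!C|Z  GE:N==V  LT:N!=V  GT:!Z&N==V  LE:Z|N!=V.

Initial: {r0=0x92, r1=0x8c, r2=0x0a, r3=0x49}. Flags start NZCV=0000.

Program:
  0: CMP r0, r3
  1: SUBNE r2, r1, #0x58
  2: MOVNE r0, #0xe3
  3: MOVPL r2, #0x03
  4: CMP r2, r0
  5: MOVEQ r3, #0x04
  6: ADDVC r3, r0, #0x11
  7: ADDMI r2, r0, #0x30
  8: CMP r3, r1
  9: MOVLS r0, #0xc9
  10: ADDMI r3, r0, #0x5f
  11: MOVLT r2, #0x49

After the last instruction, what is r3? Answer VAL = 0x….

VAL = 0xf4

0: ✓ CMP  NZCV=0011
1: ✓ SUBNE  r2←0x34
2: ✓ MOVNE  r0←0xe3
3: ✓ MOVPL  r2←0x03
4: ✓ CMP  NZCV=0000
5: · MOVEQ
6: ✓ ADDVC  r3←0xf4
7: · ADDMI
8: ✓ CMP  NZCV=0010
9: · MOVLS
10: · ADDMI
11: · MOVLT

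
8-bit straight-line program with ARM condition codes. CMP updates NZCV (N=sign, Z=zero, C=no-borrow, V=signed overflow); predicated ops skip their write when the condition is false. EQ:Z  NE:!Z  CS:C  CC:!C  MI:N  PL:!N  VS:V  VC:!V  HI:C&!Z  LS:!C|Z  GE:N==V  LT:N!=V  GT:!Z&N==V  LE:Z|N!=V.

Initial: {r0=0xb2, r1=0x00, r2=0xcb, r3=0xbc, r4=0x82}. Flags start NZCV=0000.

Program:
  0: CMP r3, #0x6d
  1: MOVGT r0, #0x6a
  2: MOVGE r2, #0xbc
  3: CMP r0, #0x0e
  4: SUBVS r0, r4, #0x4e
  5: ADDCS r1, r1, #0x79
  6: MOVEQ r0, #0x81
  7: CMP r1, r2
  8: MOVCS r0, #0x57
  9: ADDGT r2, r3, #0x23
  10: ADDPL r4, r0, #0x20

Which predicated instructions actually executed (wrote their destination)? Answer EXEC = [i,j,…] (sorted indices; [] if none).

EXEC = [5,9]

0: ✓ CMP  NZCV=0011
1: · MOVGT
2: · MOVGE
3: ✓ CMP  NZCV=1010
4: · SUBVS
5: ✓ ADDCS  r1←0x79
6: · MOVEQ
7: ✓ CMP  NZCV=1001
8: · MOVCS
9: ✓ ADDGT  r2←0xdf
10: · ADDPL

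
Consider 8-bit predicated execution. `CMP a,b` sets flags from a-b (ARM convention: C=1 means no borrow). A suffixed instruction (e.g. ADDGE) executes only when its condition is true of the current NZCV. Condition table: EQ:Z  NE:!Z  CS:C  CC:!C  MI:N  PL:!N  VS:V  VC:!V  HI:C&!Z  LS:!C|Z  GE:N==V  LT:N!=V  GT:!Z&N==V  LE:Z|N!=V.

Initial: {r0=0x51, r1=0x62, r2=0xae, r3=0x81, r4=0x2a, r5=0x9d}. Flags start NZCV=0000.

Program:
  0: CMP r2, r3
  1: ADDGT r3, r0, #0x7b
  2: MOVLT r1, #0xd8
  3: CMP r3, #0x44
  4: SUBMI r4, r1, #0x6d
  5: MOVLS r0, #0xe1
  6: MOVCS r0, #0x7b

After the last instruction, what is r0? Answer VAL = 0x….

VAL = 0x7b

0: ✓ CMP  NZCV=0010
1: ✓ ADDGT  r3←0xcc
2: · MOVLT
3: ✓ CMP  NZCV=1010
4: ✓ SUBMI  r4←0xf5
5: · MOVLS
6: ✓ MOVCS  r0←0x7b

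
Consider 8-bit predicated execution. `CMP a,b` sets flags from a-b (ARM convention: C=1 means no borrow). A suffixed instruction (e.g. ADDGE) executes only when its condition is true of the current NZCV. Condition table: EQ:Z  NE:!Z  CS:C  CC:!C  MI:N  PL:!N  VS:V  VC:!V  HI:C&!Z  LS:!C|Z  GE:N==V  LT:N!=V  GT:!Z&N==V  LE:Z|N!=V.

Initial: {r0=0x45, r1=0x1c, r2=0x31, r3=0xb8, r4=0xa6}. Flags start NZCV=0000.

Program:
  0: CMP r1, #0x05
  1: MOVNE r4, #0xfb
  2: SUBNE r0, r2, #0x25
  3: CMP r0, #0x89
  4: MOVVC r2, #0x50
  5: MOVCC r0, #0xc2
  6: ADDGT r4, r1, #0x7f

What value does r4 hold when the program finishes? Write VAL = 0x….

VAL = 0x9b

0: ✓ CMP  NZCV=0010
1: ✓ MOVNE  r4←0xfb
2: ✓ SUBNE  r0←0x0c
3: ✓ CMP  NZCV=1001
4: · MOVVC
5: ✓ MOVCC  r0←0xc2
6: ✓ ADDGT  r4←0x9b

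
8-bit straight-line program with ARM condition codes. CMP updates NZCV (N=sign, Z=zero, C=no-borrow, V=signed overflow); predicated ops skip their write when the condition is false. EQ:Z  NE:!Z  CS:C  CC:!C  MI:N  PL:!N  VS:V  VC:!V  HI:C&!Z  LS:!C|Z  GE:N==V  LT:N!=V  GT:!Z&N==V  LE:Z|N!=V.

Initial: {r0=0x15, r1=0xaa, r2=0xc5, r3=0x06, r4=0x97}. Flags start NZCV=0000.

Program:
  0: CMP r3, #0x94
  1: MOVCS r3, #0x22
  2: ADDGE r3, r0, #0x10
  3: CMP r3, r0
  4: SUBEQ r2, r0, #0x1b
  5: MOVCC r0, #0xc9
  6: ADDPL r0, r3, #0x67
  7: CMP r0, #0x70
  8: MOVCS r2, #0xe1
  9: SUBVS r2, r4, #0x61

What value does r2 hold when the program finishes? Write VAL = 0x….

[0] flags=0000 → (cmp)
[1] flags=0000 CS?F → skip
[2] flags=0000 GE?T → r3=0x25
[3] flags=0010 → (cmp)
[4] flags=0010 EQ?F → skip
[5] flags=0010 CC?F → skip
[6] flags=0010 PL?T → r0=0x8c
[7] flags=0011 → (cmp)
[8] flags=0011 CS?T → r2=0xe1
[9] flags=0011 VS?T → r2=0x36

VAL = 0x36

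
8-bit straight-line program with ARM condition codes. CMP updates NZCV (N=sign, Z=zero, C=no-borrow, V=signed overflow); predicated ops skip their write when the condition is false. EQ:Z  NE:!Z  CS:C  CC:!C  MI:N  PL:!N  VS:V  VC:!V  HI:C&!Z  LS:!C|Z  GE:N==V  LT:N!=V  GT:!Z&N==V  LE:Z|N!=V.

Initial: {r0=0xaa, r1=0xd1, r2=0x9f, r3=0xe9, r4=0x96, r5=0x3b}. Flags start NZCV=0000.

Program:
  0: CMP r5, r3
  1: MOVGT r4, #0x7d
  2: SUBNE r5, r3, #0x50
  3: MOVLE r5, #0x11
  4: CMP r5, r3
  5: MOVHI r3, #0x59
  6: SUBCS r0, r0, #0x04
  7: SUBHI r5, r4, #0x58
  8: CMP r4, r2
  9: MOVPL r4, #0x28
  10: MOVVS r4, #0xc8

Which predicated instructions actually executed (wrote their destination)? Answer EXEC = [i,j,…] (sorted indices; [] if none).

[0] flags=0000 → (cmp)
[1] flags=0000 GT?T → r4=0x7d
[2] flags=0000 NE?T → r5=0x99
[3] flags=0000 LE?F → skip
[4] flags=1000 → (cmp)
[5] flags=1000 HI?F → skip
[6] flags=1000 CS?F → skip
[7] flags=1000 HI?F → skip
[8] flags=1001 → (cmp)
[9] flags=1001 PL?F → skip
[10] flags=1001 VS?T → r4=0xc8

EXEC = [1,2,10]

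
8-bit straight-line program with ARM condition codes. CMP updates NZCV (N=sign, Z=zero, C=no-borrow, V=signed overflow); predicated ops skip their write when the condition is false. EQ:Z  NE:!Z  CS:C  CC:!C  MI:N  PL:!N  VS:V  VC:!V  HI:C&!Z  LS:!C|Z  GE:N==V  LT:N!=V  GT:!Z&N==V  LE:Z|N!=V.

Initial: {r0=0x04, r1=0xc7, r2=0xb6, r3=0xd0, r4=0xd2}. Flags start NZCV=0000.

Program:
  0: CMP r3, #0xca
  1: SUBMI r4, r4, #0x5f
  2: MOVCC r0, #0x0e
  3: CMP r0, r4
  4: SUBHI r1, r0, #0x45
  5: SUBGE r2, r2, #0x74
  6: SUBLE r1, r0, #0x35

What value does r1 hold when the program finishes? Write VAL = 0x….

VAL = 0xc7

[0] flags=0010 → (cmp)
[1] flags=0010 MI?F → skip
[2] flags=0010 CC?F → skip
[3] flags=0000 → (cmp)
[4] flags=0000 HI?F → skip
[5] flags=0000 GE?T → r2=0x42
[6] flags=0000 LE?F → skip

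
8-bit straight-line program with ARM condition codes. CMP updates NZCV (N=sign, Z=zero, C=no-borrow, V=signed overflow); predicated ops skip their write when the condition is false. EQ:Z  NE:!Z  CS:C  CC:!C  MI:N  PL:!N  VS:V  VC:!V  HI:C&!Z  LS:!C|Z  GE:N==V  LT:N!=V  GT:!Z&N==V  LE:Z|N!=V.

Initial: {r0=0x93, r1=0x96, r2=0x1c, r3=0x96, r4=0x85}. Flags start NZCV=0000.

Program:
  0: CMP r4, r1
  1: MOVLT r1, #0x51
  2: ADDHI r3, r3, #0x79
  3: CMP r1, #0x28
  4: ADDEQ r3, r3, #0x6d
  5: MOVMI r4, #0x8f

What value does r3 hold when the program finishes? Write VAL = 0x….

0: ✓ CMP  NZCV=1000
1: ✓ MOVLT  r1←0x51
2: · ADDHI
3: ✓ CMP  NZCV=0010
4: · ADDEQ
5: · MOVMI

VAL = 0x96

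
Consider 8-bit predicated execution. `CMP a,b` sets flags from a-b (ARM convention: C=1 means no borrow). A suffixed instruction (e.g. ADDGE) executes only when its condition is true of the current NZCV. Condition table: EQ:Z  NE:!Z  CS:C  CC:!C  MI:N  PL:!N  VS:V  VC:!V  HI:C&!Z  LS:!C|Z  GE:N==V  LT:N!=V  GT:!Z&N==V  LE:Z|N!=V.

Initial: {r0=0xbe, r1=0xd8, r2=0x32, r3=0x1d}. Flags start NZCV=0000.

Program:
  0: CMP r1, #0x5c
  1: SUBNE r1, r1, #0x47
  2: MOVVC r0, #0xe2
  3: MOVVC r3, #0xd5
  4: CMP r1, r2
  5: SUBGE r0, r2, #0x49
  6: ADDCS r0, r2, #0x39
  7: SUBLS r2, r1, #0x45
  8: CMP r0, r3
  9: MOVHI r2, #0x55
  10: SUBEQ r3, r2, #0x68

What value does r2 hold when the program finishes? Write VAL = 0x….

[0] flags=0011 → (cmp)
[1] flags=0011 NE?T → r1=0x91
[2] flags=0011 VC?F → skip
[3] flags=0011 VC?F → skip
[4] flags=0011 → (cmp)
[5] flags=0011 GE?F → skip
[6] flags=0011 CS?T → r0=0x6b
[7] flags=0011 LS?F → skip
[8] flags=0010 → (cmp)
[9] flags=0010 HI?T → r2=0x55
[10] flags=0010 EQ?F → skip

VAL = 0x55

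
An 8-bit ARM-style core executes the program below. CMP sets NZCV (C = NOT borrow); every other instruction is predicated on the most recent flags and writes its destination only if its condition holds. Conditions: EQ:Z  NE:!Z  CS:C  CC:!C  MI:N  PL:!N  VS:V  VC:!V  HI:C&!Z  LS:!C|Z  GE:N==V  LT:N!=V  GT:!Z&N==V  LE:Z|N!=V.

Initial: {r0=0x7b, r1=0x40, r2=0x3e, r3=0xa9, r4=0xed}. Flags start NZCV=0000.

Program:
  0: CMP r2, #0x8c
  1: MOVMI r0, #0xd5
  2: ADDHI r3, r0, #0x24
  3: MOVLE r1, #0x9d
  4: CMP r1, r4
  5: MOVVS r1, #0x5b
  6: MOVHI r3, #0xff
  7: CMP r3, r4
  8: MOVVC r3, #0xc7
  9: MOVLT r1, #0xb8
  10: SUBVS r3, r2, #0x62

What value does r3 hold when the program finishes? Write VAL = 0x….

VAL = 0xc7

[0] flags=1001 → (cmp)
[1] flags=1001 MI?T → r0=0xd5
[2] flags=1001 HI?F → skip
[3] flags=1001 LE?F → skip
[4] flags=0000 → (cmp)
[5] flags=0000 VS?F → skip
[6] flags=0000 HI?F → skip
[7] flags=1000 → (cmp)
[8] flags=1000 VC?T → r3=0xc7
[9] flags=1000 LT?T → r1=0xb8
[10] flags=1000 VS?F → skip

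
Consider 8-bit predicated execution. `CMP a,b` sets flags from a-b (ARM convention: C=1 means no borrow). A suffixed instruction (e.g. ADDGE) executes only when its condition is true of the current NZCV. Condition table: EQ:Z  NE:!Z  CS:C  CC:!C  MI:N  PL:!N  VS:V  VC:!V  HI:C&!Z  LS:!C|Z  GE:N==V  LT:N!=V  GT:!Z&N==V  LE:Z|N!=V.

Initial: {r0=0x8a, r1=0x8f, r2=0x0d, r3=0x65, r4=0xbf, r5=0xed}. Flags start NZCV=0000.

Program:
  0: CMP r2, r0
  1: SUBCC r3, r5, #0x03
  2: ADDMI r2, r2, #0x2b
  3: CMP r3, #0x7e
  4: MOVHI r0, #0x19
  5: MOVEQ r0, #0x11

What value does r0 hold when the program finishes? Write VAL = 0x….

0: ✓ CMP  NZCV=1001
1: ✓ SUBCC  r3←0xea
2: ✓ ADDMI  r2←0x38
3: ✓ CMP  NZCV=0011
4: ✓ MOVHI  r0←0x19
5: · MOVEQ

VAL = 0x19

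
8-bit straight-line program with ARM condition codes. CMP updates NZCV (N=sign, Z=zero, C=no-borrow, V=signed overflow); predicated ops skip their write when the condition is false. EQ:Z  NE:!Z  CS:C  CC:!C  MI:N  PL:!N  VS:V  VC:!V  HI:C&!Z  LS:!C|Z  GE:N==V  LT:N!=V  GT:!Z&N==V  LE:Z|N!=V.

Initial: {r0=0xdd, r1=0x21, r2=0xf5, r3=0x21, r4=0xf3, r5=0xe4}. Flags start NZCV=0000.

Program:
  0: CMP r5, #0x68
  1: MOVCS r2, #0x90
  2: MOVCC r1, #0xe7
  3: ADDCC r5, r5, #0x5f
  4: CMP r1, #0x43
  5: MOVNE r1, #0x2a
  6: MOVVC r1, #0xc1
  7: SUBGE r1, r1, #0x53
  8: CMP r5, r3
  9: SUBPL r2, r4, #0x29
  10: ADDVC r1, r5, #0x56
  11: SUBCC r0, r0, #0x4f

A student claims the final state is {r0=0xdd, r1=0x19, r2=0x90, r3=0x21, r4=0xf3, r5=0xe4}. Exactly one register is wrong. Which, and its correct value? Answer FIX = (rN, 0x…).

FIX = (r1, 0x3a)

0: ✓ CMP  NZCV=0011
1: ✓ MOVCS  r2←0x90
2: · MOVCC
3: · ADDCC
4: ✓ CMP  NZCV=1000
5: ✓ MOVNE  r1←0x2a
6: ✓ MOVVC  r1←0xc1
7: · SUBGE
8: ✓ CMP  NZCV=1010
9: · SUBPL
10: ✓ ADDVC  r1←0x3a
11: · SUBCC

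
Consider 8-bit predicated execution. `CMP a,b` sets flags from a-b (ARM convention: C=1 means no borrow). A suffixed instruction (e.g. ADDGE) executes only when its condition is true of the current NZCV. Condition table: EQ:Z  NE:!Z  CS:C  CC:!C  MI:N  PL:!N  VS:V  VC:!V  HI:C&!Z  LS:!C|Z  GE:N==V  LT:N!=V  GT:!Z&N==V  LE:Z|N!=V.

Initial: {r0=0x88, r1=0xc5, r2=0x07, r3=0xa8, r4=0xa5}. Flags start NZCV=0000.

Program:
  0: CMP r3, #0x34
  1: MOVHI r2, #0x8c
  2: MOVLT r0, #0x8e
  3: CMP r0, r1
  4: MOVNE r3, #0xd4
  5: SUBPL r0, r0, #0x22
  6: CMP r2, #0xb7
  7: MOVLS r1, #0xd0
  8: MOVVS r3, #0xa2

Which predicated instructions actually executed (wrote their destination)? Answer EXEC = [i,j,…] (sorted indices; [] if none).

EXEC = [1,2,4,7]

[0] flags=0011 → (cmp)
[1] flags=0011 HI?T → r2=0x8c
[2] flags=0011 LT?T → r0=0x8e
[3] flags=1000 → (cmp)
[4] flags=1000 NE?T → r3=0xd4
[5] flags=1000 PL?F → skip
[6] flags=1000 → (cmp)
[7] flags=1000 LS?T → r1=0xd0
[8] flags=1000 VS?F → skip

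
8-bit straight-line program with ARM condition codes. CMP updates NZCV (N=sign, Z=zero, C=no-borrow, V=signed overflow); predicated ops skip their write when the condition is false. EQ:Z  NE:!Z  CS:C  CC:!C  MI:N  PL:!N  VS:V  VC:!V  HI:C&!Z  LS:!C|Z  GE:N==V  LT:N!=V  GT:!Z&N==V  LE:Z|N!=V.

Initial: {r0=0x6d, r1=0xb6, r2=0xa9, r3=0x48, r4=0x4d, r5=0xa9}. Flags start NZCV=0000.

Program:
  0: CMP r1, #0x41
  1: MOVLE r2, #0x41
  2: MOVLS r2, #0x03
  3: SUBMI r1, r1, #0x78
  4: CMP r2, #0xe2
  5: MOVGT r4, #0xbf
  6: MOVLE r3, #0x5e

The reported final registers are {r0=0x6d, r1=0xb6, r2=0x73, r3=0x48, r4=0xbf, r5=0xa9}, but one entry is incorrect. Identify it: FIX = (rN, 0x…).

[0] flags=0011 → (cmp)
[1] flags=0011 LE?T → r2=0x41
[2] flags=0011 LS?F → skip
[3] flags=0011 MI?F → skip
[4] flags=0000 → (cmp)
[5] flags=0000 GT?T → r4=0xbf
[6] flags=0000 LE?F → skip

FIX = (r2, 0x41)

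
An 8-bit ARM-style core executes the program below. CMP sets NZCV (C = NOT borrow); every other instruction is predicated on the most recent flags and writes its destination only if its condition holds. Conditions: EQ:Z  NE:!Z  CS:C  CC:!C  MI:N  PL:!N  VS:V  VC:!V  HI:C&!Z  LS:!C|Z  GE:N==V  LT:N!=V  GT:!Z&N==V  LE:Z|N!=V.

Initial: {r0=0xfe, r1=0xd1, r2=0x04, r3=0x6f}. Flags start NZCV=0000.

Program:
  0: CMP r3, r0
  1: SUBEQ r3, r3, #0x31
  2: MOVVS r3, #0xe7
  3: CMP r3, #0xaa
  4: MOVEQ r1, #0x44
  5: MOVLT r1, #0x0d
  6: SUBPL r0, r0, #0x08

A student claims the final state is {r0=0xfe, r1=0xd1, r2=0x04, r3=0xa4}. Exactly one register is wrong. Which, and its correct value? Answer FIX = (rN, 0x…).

FIX = (r3, 0x6f)

[0] flags=0000 → (cmp)
[1] flags=0000 EQ?F → skip
[2] flags=0000 VS?F → skip
[3] flags=1001 → (cmp)
[4] flags=1001 EQ?F → skip
[5] flags=1001 LT?F → skip
[6] flags=1001 PL?F → skip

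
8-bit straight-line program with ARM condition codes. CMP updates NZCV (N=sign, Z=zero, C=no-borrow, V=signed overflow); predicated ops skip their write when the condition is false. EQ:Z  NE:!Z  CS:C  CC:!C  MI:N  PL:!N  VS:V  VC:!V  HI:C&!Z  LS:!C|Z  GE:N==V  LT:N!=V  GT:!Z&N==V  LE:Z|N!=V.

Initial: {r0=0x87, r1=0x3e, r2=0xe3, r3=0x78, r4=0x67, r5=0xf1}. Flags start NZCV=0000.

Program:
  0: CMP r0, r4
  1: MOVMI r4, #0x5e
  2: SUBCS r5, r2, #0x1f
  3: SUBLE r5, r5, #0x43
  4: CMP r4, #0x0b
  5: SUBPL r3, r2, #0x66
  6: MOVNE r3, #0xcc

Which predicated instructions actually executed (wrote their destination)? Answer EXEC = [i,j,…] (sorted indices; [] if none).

EXEC = [2,3,5,6]

0: ✓ CMP  NZCV=0011
1: · MOVMI
2: ✓ SUBCS  r5←0xc4
3: ✓ SUBLE  r5←0x81
4: ✓ CMP  NZCV=0010
5: ✓ SUBPL  r3←0x7d
6: ✓ MOVNE  r3←0xcc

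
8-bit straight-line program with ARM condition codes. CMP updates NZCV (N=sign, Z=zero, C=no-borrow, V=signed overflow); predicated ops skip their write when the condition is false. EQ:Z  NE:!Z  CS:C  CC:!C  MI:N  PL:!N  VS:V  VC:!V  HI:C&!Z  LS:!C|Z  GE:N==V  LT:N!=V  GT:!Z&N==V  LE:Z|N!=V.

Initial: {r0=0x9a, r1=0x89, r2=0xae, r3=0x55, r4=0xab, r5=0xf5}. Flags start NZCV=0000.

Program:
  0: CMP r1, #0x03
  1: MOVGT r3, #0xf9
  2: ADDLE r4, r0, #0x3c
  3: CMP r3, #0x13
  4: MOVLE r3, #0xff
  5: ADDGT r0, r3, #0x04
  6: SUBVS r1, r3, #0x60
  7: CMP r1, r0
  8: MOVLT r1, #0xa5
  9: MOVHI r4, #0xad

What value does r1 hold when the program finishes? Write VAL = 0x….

0: ✓ CMP  NZCV=1010
1: · MOVGT
2: ✓ ADDLE  r4←0xd6
3: ✓ CMP  NZCV=0010
4: · MOVLE
5: ✓ ADDGT  r0←0x59
6: · SUBVS
7: ✓ CMP  NZCV=0011
8: ✓ MOVLT  r1←0xa5
9: ✓ MOVHI  r4←0xad

VAL = 0xa5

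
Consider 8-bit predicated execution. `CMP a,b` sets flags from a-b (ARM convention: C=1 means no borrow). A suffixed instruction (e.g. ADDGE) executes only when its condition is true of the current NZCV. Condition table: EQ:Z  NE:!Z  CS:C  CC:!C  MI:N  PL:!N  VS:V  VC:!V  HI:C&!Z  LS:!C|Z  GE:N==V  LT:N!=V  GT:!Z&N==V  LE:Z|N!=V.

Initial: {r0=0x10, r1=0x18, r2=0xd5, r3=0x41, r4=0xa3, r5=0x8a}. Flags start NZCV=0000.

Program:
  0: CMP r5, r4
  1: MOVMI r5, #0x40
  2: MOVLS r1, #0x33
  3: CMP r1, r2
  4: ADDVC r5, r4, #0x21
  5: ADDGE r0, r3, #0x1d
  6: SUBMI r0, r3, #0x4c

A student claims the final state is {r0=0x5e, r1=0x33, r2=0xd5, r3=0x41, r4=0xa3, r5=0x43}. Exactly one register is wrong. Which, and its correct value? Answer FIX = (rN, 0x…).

FIX = (r5, 0xc4)

[0] flags=1000 → (cmp)
[1] flags=1000 MI?T → r5=0x40
[2] flags=1000 LS?T → r1=0x33
[3] flags=0000 → (cmp)
[4] flags=0000 VC?T → r5=0xc4
[5] flags=0000 GE?T → r0=0x5e
[6] flags=0000 MI?F → skip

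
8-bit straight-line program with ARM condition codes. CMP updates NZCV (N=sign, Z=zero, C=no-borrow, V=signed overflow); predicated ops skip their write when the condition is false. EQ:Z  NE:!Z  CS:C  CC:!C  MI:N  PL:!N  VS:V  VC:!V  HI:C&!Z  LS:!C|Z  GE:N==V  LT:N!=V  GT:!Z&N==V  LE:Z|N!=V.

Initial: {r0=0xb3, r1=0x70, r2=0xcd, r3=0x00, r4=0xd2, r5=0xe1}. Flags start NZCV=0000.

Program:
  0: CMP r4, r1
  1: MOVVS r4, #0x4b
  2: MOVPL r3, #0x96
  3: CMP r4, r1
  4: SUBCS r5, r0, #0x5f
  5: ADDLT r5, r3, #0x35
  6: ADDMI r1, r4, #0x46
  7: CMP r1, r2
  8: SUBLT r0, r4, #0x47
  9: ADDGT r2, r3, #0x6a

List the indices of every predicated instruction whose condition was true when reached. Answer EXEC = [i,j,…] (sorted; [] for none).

0: ✓ CMP  NZCV=0011
1: ✓ MOVVS  r4←0x4b
2: ✓ MOVPL  r3←0x96
3: ✓ CMP  NZCV=1000
4: · SUBCS
5: ✓ ADDLT  r5←0xcb
6: ✓ ADDMI  r1←0x91
7: ✓ CMP  NZCV=1000
8: ✓ SUBLT  r0←0x04
9: · ADDGT

EXEC = [1,2,5,6,8]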